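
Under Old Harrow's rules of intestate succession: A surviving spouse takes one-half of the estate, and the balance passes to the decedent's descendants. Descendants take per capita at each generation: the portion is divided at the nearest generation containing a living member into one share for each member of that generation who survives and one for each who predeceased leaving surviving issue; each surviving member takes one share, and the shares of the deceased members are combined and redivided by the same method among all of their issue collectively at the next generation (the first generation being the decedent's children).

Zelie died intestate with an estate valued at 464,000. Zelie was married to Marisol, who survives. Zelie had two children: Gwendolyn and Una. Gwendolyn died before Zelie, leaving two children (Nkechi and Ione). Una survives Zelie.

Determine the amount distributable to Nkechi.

Nkechi receives 58,000.

Marisol takes one-half of 464,000 = 232,000. The remaining 232,000 passes to the descendants.
The descendants' portion (232,000) is divided at the children's generation into 2 shares of 116,000. Una takes 116,000. The remaining share for the deceased Gwendolyn (116,000) is carried to the next generation.
That pool (116,000) is divided at the grandchildren's generation equally among Nkechi and Ione: 58,000 each.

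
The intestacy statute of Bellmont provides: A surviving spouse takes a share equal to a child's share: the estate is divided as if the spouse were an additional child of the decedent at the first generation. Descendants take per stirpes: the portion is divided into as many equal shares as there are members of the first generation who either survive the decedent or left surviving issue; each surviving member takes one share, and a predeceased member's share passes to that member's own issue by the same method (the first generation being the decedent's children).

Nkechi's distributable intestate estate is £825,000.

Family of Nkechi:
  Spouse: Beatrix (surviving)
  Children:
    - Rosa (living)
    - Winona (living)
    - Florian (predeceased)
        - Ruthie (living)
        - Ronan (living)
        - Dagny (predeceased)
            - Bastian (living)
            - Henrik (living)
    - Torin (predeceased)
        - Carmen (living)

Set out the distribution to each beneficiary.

Beatrix: £165,000; Rosa: £165,000; Winona: £165,000; Ruthie: £55,000; Ronan: £55,000; Bastian: £27,500; Henrik: £27,500; Carmen: £165,000

The spouse counts as an additional share at the children's level, so there are 5 primary shares of £165,000. Beatrix takes one such share (£165,000).
The children's combined portion (£660,000) is divided into 4 shares of £165,000: Rosa and Winona each take £165,000; Florian's £165,000 share passes to Florian's issue; Torin's £165,000 share passes to Torin's issue.
Florian's share (£165,000) is divided into 3 shares of £55,000: Ruthie and Ronan each take £55,000; Dagny's £55,000 share passes to Dagny's issue.
Dagny's share (£55,000) is divided into 2 shares of £27,500: Bastian and Henrik each take £27,500.
Torin's share (£165,000) passes entirely to Carmen.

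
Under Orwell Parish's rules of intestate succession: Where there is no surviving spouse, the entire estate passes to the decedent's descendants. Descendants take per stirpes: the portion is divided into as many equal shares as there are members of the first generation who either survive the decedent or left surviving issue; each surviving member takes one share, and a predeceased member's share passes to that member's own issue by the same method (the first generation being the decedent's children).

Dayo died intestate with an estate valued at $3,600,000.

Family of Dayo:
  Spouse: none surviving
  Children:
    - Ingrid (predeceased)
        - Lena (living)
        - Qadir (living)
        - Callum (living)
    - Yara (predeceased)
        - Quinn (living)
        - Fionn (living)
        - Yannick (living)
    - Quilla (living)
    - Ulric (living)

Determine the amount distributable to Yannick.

Yannick receives $300,000.

The entire $3,600,000 passes to the descendants.
That amount ($3,600,000) is divided into 4 shares of $900,000: Quilla and Ulric each take $900,000; Ingrid's $900,000 share passes to Ingrid's issue; Yara's $900,000 share passes to Yara's issue.
Ingrid's share ($900,000) is divided into 3 shares of $300,000: Lena, Qadir, and Callum each take $300,000.
Yara's share ($900,000) is divided into 3 shares of $300,000: Quinn, Fionn, and Yannick each take $300,000.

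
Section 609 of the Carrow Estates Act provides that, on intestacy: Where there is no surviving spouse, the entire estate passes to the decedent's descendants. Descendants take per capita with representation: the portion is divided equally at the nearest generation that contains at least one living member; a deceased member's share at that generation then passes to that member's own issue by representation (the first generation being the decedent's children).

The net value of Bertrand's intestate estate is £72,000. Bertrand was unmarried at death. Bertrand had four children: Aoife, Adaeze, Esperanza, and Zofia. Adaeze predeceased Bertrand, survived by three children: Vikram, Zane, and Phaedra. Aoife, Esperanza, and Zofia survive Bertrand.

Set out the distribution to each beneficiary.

The entire £72,000 passes to the descendants.
That amount (£72,000) is divided into 4 shares of £18,000: Aoife, Esperanza, and Zofia each take £18,000; Adaeze's £18,000 share passes to Adaeze's issue.
Adaeze's share (£18,000) is divided into 3 shares of £6,000: Vikram, Zane, and Phaedra each take £6,000.

Aoife: £18,000; Vikram: £6,000; Zane: £6,000; Phaedra: £6,000; Esperanza: £18,000; Zofia: £18,000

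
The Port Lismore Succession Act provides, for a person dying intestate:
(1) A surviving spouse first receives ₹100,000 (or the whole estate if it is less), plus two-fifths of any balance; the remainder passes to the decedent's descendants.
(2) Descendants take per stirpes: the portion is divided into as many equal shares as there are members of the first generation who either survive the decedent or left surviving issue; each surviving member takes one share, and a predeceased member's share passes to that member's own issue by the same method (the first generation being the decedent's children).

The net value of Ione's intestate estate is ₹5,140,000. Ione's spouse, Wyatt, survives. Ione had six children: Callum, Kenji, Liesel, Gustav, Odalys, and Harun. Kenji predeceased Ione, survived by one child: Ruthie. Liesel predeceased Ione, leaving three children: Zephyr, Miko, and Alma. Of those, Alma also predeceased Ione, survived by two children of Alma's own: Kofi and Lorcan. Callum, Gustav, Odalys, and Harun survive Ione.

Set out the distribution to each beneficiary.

Wyatt first takes ₹100,000, leaving a balance of ₹5,040,000. Wyatt then takes two-fifths of the balance (₹2,016,000), for a total of ₹2,116,000. The remaining ₹3,024,000 passes to the descendants.
The descendants' portion (₹3,024,000) is divided into 6 shares of ₹504,000: Callum, Gustav, Odalys, and Harun each take ₹504,000; Kenji's ₹504,000 share passes to Kenji's issue; Liesel's ₹504,000 share passes to Liesel's issue.
Kenji's share (₹504,000) passes entirely to Ruthie.
Liesel's share (₹504,000) is divided into 3 shares of ₹168,000: Zephyr and Miko each take ₹168,000; Alma's ₹168,000 share passes to Alma's issue.
Alma's share (₹168,000) is divided into 2 shares of ₹84,000: Kofi and Lorcan each take ₹84,000.

Wyatt: ₹2,116,000; Callum: ₹504,000; Ruthie: ₹504,000; Zephyr: ₹168,000; Miko: ₹168,000; Kofi: ₹84,000; Lorcan: ₹84,000; Gustav: ₹504,000; Odalys: ₹504,000; Harun: ₹504,000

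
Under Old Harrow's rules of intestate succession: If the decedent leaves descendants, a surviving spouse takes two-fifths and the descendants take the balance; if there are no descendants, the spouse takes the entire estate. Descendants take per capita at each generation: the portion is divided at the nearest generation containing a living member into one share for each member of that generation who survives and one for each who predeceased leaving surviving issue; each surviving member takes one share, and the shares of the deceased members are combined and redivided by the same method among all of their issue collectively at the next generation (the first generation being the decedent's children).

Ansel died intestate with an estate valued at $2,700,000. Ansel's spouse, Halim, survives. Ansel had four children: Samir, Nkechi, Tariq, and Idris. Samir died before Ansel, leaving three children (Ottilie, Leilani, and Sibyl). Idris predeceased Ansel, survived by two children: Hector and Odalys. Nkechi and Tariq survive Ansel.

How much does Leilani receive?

Halim takes two-fifths of $2,700,000 = $1,080,000. The remaining $1,620,000 passes to the descendants.
The descendants' portion ($1,620,000) is divided at the children's generation into 4 shares of $405,000. Nkechi and Tariq each take $405,000. The 2 shares of the deceased (Samir and Idris) are combined into a pool of $810,000.
That pool ($810,000) is divided at the grandchildren's generation equally among Ottilie, Leilani, Sibyl, Hector, and Odalys: $162,000 each.

Leilani receives $162,000.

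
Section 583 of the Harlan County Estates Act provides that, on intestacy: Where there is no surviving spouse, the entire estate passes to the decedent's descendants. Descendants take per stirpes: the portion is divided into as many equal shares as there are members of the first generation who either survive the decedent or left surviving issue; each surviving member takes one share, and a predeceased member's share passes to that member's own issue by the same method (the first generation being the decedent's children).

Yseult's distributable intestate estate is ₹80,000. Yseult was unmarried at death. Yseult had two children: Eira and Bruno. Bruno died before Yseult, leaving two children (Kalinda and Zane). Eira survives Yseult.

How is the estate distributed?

Eira: ₹40,000; Kalinda: ₹20,000; Zane: ₹20,000

The entire ₹80,000 passes to the descendants.
That amount (₹80,000) is divided into 2 shares of ₹40,000: Eira takes ₹40,000; Bruno's ₹40,000 share passes to Bruno's issue.
Bruno's share (₹40,000) is divided into 2 shares of ₹20,000: Kalinda and Zane each take ₹20,000.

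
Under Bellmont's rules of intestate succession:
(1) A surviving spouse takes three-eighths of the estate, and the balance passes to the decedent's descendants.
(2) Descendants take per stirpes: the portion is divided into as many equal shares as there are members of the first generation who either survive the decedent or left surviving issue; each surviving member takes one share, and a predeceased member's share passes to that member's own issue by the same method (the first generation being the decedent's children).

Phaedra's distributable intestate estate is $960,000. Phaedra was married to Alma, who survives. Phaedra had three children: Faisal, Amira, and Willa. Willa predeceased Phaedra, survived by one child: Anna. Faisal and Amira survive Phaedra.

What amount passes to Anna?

Alma takes three-eighths of $960,000 = $360,000. The remaining $600,000 passes to the descendants.
The descendants' portion ($600,000) is divided into 3 shares of $200,000: Faisal and Amira each take $200,000; Willa's $200,000 share passes to Willa's issue.
Willa's share ($200,000) passes entirely to Anna.

Anna receives $200,000.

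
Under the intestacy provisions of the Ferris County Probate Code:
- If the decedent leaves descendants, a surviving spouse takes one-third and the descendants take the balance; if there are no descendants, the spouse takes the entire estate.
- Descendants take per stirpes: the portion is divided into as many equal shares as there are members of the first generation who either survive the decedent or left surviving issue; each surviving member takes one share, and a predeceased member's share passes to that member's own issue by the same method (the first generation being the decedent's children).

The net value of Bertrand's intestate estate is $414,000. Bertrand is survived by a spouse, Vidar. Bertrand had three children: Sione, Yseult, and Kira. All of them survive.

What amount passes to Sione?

Vidar takes one-third of $414,000 = $138,000. The remaining $276,000 passes to the descendants.
The descendants' portion ($276,000) is divided into 3 shares of $92,000: Sione, Yseult, and Kira each take $92,000.

Sione receives $92,000.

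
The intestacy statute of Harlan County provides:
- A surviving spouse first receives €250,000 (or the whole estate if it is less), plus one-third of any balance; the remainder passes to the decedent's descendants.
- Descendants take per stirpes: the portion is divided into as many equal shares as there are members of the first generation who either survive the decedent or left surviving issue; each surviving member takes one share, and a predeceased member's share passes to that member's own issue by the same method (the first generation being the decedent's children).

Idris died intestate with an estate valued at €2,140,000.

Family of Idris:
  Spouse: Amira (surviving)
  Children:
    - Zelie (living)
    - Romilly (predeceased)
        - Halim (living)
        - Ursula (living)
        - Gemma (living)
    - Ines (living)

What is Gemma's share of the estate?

Amira first takes €250,000, leaving a balance of €1,890,000. Amira then takes one-third of the balance (€630,000), for a total of €880,000. The remaining €1,260,000 passes to the descendants.
The descendants' portion (€1,260,000) is divided into 3 shares of €420,000: Zelie and Ines each take €420,000; Romilly's €420,000 share passes to Romilly's issue.
Romilly's share (€420,000) is divided into 3 shares of €140,000: Halim, Ursula, and Gemma each take €140,000.

Gemma receives €140,000.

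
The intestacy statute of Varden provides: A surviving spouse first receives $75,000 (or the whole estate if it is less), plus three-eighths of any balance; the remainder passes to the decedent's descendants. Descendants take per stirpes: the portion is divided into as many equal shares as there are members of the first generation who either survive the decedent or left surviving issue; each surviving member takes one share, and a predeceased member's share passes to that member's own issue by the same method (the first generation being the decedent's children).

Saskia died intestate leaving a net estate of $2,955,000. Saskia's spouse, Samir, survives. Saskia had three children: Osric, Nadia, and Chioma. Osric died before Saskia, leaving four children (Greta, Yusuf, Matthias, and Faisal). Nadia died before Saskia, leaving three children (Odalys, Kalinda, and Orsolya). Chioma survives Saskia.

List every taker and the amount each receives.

Samir first takes $75,000, leaving a balance of $2,880,000. Samir then takes three-eighths of the balance ($1,080,000), for a total of $1,155,000. The remaining $1,800,000 passes to the descendants.
The descendants' portion ($1,800,000) is divided into 3 shares of $600,000: Chioma takes $600,000; Osric's $600,000 share passes to Osric's issue; Nadia's $600,000 share passes to Nadia's issue.
Osric's share ($600,000) is divided into 4 shares of $150,000: Greta, Yusuf, Matthias, and Faisal each take $150,000.
Nadia's share ($600,000) is divided into 3 shares of $200,000: Odalys, Kalinda, and Orsolya each take $200,000.

Samir: $1,155,000; Greta: $150,000; Yusuf: $150,000; Matthias: $150,000; Faisal: $150,000; Odalys: $200,000; Kalinda: $200,000; Orsolya: $200,000; Chioma: $600,000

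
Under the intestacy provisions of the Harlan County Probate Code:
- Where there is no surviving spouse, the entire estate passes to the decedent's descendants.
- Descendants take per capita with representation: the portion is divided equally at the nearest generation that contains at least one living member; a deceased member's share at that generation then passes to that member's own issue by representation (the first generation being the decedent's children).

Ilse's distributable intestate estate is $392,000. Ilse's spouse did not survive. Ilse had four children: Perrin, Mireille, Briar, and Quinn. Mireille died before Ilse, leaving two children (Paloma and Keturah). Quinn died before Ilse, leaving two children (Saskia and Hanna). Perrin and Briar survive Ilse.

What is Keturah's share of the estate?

Keturah receives $49,000.

The entire $392,000 passes to the descendants.
That amount ($392,000) is divided into 4 shares of $98,000: Perrin and Briar each take $98,000; Mireille's $98,000 share passes to Mireille's issue; Quinn's $98,000 share passes to Quinn's issue.
Mireille's share ($98,000) is divided into 2 shares of $49,000: Paloma and Keturah each take $49,000.
Quinn's share ($98,000) is divided into 2 shares of $49,000: Saskia and Hanna each take $49,000.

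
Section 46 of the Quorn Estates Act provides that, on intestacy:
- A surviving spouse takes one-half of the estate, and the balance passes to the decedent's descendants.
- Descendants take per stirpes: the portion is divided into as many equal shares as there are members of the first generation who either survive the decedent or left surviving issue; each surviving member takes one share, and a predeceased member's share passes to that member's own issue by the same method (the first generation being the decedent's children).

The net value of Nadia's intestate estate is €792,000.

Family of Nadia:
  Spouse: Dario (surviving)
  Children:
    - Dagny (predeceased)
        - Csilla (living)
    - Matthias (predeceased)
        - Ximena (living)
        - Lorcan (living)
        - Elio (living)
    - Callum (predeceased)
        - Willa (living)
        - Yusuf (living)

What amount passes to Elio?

Dario takes one-half of €792,000 = €396,000. The remaining €396,000 passes to the descendants.
The descendants' portion (€396,000) is divided into 3 shares of €132,000: Dagny's €132,000 share passes to Dagny's issue; Matthias's €132,000 share passes to Matthias's issue; Callum's €132,000 share passes to Callum's issue.
Dagny's share (€132,000) passes entirely to Csilla.
Matthias's share (€132,000) is divided into 3 shares of €44,000: Ximena, Lorcan, and Elio each take €44,000.
Callum's share (€132,000) is divided into 2 shares of €66,000: Willa and Yusuf each take €66,000.

Elio receives €44,000.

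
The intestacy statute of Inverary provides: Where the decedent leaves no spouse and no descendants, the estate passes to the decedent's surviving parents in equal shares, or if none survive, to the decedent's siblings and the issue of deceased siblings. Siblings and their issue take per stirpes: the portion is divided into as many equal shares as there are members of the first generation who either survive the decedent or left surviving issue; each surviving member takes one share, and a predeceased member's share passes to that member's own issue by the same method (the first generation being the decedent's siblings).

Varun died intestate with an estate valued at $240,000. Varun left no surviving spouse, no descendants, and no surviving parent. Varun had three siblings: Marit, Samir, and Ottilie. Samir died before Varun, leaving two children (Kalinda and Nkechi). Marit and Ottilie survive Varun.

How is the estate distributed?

The entire $240,000 passes to the siblings and their issue.
That amount ($240,000) is divided into 3 shares of $80,000: Marit and Ottilie each take $80,000; Samir's $80,000 share passes to Samir's issue.
Samir's share ($80,000) is divided into 2 shares of $40,000: Kalinda and Nkechi each take $40,000.

Marit: $80,000; Kalinda: $40,000; Nkechi: $40,000; Ottilie: $80,000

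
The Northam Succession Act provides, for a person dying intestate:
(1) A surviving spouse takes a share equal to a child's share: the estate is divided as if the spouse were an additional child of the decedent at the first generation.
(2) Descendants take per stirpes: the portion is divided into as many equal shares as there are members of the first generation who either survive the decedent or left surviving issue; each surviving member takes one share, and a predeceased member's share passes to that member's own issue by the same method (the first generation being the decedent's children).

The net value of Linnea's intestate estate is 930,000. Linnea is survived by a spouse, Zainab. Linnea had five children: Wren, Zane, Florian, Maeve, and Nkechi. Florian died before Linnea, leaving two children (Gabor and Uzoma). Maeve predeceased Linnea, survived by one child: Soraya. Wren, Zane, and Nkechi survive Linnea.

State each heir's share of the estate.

The spouse counts as an additional share at the children's level, so there are 6 primary shares of 155,000. Zainab takes one such share (155,000).
The children's combined portion (775,000) is divided into 5 shares of 155,000: Wren, Zane, and Nkechi each take 155,000; Florian's 155,000 share passes to Florian's issue; Maeve's 155,000 share passes to Maeve's issue.
Florian's share (155,000) is divided into 2 shares of 77,500: Gabor and Uzoma each take 77,500.
Maeve's share (155,000) passes entirely to Soraya.

Zainab: 155,000; Wren: 155,000; Zane: 155,000; Gabor: 77,500; Uzoma: 77,500; Soraya: 155,000; Nkechi: 155,000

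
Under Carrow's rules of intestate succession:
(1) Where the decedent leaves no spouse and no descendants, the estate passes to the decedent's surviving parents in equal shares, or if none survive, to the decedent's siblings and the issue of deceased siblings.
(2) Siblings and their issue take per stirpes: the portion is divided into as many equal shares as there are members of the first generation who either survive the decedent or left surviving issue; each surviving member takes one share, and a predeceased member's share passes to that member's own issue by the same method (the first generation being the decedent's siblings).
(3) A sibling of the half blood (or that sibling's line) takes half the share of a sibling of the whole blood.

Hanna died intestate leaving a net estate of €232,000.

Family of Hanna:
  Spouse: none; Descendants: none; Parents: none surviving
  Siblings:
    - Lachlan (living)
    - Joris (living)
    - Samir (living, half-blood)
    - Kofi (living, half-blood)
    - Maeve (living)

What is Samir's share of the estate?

Samir receives €29,000.

The entire €232,000 passes to the siblings and their issue.
Counting each half-blood sibling's line as half a unit, there are 4 units in €232,000, so one unit is €58,000. Whole-blood lines (Lachlan, Joris, and Maeve) take €58,000 each; half-blood lines (Samir and Kofi) take €29,000 each.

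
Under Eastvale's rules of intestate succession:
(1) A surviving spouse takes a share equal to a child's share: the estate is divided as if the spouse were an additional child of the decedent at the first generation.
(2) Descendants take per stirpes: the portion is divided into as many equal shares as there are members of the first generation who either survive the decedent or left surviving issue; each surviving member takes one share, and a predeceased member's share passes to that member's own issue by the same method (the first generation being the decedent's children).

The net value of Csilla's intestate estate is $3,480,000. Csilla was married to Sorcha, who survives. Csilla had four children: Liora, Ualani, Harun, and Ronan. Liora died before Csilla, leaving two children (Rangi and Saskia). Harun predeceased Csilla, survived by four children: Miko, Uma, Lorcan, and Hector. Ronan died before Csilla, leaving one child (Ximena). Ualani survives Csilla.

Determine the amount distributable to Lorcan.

Lorcan receives $174,000.

The spouse counts as an additional share at the children's level, so there are 5 primary shares of $696,000. Sorcha takes one such share ($696,000).
The children's combined portion ($2,784,000) is divided into 4 shares of $696,000: Ualani takes $696,000; Liora's $696,000 share passes to Liora's issue; Harun's $696,000 share passes to Harun's issue; Ronan's $696,000 share passes to Ronan's issue.
Liora's share ($696,000) is divided into 2 shares of $348,000: Rangi and Saskia each take $348,000.
Harun's share ($696,000) is divided into 4 shares of $174,000: Miko, Uma, Lorcan, and Hector each take $174,000.
Ronan's share ($696,000) passes entirely to Ximena.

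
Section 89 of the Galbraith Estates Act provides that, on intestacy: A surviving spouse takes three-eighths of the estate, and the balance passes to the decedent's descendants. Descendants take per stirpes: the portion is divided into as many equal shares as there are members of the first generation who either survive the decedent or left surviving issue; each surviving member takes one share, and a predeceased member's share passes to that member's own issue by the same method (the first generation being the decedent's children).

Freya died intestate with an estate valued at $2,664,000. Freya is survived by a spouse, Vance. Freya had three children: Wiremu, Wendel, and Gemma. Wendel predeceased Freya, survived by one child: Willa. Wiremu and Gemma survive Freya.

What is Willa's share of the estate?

Willa receives $555,000.

Vance takes three-eighths of $2,664,000 = $999,000. The remaining $1,665,000 passes to the descendants.
The descendants' portion ($1,665,000) is divided into 3 shares of $555,000: Wiremu and Gemma each take $555,000; Wendel's $555,000 share passes to Wendel's issue.
Wendel's share ($555,000) passes entirely to Willa.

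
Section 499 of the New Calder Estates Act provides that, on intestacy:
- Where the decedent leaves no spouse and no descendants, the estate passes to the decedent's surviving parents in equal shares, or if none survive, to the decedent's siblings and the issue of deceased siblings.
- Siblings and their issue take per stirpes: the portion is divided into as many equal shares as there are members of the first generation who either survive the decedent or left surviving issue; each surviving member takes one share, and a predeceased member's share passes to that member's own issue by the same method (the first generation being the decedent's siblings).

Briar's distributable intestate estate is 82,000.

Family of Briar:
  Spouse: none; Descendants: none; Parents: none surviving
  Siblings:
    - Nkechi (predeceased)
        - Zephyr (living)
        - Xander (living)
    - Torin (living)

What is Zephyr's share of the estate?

The entire 82,000 passes to the siblings and their issue.
That amount (82,000) is divided into 2 shares of 41,000: Torin takes 41,000; Nkechi's 41,000 share passes to Nkechi's issue.
Nkechi's share (41,000) is divided into 2 shares of 20,500: Zephyr and Xander each take 20,500.

Zephyr receives 20,500.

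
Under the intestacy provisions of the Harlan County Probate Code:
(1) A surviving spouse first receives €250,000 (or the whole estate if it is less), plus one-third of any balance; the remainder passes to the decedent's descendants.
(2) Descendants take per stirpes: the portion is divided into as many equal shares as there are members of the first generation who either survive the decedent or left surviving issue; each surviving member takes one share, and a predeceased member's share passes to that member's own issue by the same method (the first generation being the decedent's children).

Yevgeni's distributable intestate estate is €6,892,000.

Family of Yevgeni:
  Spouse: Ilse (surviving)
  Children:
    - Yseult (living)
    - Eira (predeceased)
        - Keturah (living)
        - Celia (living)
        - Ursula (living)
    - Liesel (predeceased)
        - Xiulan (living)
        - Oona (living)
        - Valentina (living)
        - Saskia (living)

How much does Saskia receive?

Ilse first takes €250,000, leaving a balance of €6,642,000. Ilse then takes one-third of the balance (€2,214,000), for a total of €2,464,000. The remaining €4,428,000 passes to the descendants.
The descendants' portion (€4,428,000) is divided into 3 shares of €1,476,000: Yseult takes €1,476,000; Eira's €1,476,000 share passes to Eira's issue; Liesel's €1,476,000 share passes to Liesel's issue.
Eira's share (€1,476,000) is divided into 3 shares of €492,000: Keturah, Celia, and Ursula each take €492,000.
Liesel's share (€1,476,000) is divided into 4 shares of €369,000: Xiulan, Oona, Valentina, and Saskia each take €369,000.

Saskia receives €369,000.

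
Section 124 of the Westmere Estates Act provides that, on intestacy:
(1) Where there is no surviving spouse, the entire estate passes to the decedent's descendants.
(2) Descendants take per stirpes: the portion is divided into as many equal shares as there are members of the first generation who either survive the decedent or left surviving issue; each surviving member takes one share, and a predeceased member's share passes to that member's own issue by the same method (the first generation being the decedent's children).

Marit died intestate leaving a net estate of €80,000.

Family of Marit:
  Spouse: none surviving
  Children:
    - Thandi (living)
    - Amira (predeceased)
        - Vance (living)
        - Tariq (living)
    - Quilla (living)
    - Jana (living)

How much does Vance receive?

The entire €80,000 passes to the descendants.
That amount (€80,000) is divided into 4 shares of €20,000: Thandi, Quilla, and Jana each take €20,000; Amira's €20,000 share passes to Amira's issue.
Amira's share (€20,000) is divided into 2 shares of €10,000: Vance and Tariq each take €10,000.

Vance receives €10,000.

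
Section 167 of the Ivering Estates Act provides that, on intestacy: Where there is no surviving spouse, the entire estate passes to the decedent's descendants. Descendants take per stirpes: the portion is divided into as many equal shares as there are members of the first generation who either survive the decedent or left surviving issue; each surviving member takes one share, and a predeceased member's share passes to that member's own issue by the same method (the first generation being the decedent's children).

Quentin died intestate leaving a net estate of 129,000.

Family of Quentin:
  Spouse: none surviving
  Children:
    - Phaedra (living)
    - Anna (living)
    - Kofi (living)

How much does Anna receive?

The entire 129,000 passes to the descendants.
That amount (129,000) is divided into 3 shares of 43,000: Phaedra, Anna, and Kofi each take 43,000.

Anna receives 43,000.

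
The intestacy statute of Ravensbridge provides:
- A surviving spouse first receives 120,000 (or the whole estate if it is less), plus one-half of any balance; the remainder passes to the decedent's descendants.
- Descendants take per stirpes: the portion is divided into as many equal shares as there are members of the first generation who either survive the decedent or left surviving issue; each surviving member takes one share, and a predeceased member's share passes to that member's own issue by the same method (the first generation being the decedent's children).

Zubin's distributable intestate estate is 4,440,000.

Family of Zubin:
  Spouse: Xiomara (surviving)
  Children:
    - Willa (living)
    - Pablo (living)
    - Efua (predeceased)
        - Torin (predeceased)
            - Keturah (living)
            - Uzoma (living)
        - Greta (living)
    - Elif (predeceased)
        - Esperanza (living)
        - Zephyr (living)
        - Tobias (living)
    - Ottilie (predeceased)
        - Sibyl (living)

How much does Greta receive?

Xiomara first takes 120,000, leaving a balance of 4,320,000. Xiomara then takes one-half of the balance (2,160,000), for a total of 2,280,000. The remaining 2,160,000 passes to the descendants.
The descendants' portion (2,160,000) is divided into 5 shares of 432,000: Willa and Pablo each take 432,000; Efua's 432,000 share passes to Efua's issue; Elif's 432,000 share passes to Elif's issue; Ottilie's 432,000 share passes to Ottilie's issue.
Efua's share (432,000) is divided into 2 shares of 216,000: Greta takes 216,000; Torin's 216,000 share passes to Torin's issue.
Torin's share (216,000) is divided into 2 shares of 108,000: Keturah and Uzoma each take 108,000.
Elif's share (432,000) is divided into 3 shares of 144,000: Esperanza, Zephyr, and Tobias each take 144,000.
Ottilie's share (432,000) passes entirely to Sibyl.

Greta receives 216,000.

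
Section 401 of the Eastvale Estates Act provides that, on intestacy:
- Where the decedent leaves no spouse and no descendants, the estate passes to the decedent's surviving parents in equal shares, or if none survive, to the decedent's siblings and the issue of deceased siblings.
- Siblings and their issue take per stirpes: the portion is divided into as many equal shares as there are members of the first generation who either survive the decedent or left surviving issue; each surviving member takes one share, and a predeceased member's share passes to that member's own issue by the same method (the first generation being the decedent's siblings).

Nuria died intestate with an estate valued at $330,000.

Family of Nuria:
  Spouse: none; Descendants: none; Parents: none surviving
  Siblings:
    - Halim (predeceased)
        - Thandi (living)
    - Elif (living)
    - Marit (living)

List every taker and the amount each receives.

Thandi: $110,000; Elif: $110,000; Marit: $110,000

The entire $330,000 passes to the siblings and their issue.
That amount ($330,000) is divided into 3 shares of $110,000: Elif and Marit each take $110,000; Halim's $110,000 share passes to Halim's issue.
Halim's share ($110,000) passes entirely to Thandi.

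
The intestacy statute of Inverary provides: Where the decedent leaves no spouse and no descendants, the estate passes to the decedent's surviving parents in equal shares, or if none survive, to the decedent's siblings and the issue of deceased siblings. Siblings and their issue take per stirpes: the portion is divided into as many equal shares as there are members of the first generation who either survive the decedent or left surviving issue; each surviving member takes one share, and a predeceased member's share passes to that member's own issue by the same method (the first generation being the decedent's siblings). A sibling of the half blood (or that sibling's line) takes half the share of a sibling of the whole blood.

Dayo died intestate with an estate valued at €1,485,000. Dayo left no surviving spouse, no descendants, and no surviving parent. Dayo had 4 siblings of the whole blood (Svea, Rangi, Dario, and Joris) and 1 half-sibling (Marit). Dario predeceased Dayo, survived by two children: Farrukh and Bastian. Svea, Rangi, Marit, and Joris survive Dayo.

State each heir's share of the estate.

Svea: €330,000; Rangi: €330,000; Marit: €165,000; Farrukh: €165,000; Bastian: €165,000; Joris: €330,000

The entire €1,485,000 passes to the siblings and their issue.
Counting each half-blood sibling's line as half a unit, there are 9/2 units in €1,485,000, so one unit is €330,000. Whole-blood lines (Svea, Rangi, Dario, and Joris) take €330,000 each; half-blood lines (Marit) take €165,000 each.
Dario's share (€330,000) is divided into 2 shares of €165,000: Farrukh and Bastian each take €165,000.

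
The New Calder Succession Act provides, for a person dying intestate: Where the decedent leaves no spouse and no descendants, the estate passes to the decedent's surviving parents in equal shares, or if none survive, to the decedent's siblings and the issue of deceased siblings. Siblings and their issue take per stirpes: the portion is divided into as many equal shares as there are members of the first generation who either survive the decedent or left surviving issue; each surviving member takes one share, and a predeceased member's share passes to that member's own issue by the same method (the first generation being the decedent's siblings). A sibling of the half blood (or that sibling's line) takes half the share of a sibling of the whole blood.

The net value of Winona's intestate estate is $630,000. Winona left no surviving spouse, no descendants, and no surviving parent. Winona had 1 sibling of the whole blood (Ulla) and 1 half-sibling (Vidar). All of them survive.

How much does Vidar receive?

The entire $630,000 passes to the siblings and their issue.
Counting each half-blood sibling's line as half a unit, there are 3/2 units in $630,000, so one unit is $420,000. Whole-blood lines (Ulla) take $420,000 each; half-blood lines (Vidar) take $210,000 each.

Vidar receives $210,000.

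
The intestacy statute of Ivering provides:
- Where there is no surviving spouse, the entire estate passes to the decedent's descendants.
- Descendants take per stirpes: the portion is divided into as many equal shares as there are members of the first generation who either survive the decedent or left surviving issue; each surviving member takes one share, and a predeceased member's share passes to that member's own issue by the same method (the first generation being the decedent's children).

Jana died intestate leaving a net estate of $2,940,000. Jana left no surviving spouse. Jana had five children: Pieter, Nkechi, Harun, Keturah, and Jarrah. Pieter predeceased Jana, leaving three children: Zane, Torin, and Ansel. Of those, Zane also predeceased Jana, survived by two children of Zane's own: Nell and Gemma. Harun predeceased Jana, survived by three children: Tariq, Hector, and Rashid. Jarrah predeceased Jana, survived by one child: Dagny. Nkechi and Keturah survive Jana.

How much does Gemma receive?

Gemma receives $98,000.

The entire $2,940,000 passes to the descendants.
That amount ($2,940,000) is divided into 5 shares of $588,000: Nkechi and Keturah each take $588,000; Pieter's $588,000 share passes to Pieter's issue; Harun's $588,000 share passes to Harun's issue; Jarrah's $588,000 share passes to Jarrah's issue.
Pieter's share ($588,000) is divided into 3 shares of $196,000: Torin and Ansel each take $196,000; Zane's $196,000 share passes to Zane's issue.
Zane's share ($196,000) is divided into 2 shares of $98,000: Nell and Gemma each take $98,000.
Harun's share ($588,000) is divided into 3 shares of $196,000: Tariq, Hector, and Rashid each take $196,000.
Jarrah's share ($588,000) passes entirely to Dagny.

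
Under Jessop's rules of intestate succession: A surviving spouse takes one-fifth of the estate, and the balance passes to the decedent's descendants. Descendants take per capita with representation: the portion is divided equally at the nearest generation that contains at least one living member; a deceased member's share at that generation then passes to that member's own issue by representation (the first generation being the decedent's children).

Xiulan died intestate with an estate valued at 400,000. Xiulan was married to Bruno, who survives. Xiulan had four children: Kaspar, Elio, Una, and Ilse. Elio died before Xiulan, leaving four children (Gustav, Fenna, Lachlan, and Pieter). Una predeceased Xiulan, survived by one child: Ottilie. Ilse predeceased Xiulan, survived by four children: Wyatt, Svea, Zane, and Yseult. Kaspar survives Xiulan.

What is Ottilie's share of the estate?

Ottilie receives 80,000.

Bruno takes one-fifth of 400,000 = 80,000. The remaining 320,000 passes to the descendants.
The descendants' portion (320,000) is divided into 4 shares of 80,000: Kaspar takes 80,000; Elio's 80,000 share passes to Elio's issue; Una's 80,000 share passes to Una's issue; Ilse's 80,000 share passes to Ilse's issue.
Elio's share (80,000) is divided into 4 shares of 20,000: Gustav, Fenna, Lachlan, and Pieter each take 20,000.
Una's share (80,000) passes entirely to Ottilie.
Ilse's share (80,000) is divided into 4 shares of 20,000: Wyatt, Svea, Zane, and Yseult each take 20,000.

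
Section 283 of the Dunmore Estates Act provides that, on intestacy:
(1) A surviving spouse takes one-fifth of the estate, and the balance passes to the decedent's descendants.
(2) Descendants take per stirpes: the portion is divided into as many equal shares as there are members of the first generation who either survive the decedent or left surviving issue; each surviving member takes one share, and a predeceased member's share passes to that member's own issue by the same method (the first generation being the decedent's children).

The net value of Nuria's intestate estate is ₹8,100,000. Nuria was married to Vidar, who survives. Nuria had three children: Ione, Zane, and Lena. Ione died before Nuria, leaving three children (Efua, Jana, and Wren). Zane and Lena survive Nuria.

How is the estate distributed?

Vidar takes one-fifth of ₹8,100,000 = ₹1,620,000. The remaining ₹6,480,000 passes to the descendants.
The descendants' portion (₹6,480,000) is divided into 3 shares of ₹2,160,000: Zane and Lena each take ₹2,160,000; Ione's ₹2,160,000 share passes to Ione's issue.
Ione's share (₹2,160,000) is divided into 3 shares of ₹720,000: Efua, Jana, and Wren each take ₹720,000.

Vidar: ₹1,620,000; Efua: ₹720,000; Jana: ₹720,000; Wren: ₹720,000; Zane: ₹2,160,000; Lena: ₹2,160,000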